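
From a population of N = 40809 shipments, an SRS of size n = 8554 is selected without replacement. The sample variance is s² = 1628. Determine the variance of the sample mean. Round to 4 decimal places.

0.1504

Under SRS without replacement, Var(ȳ) = (1 − f)·s²/n with f = n/N = 8554/40809 = 0.20961063.
Var(ȳ) = (1 − 0.20961063)·1628/8554 = 0.79038937·0.19032032 = 0.15042716.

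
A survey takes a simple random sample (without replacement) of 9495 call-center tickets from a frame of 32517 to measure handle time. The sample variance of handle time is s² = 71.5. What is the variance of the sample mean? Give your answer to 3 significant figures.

Under SRS without replacement, Var(ȳ) = (1 − f)·s²/n with f = n/N = 9495/32517 = 0.29200111.
Var(ȳ) = (1 − 0.29200111)·71.5/9495 = 0.70799889·0.0075302791 = 0.0053314293.

0.00533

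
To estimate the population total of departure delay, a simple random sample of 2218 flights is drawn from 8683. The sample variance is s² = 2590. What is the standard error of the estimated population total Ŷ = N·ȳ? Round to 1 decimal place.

8096.3

Var(Ŷ) = N²·Var(ȳ) = N²·(1 − n/N)·s²/n.
f = 2218/8683 = 0.25544167; Var(ȳ) = 0.74455833·2590/2218 = 0.86943466.
Var(Ŷ) = 8683² · 0.86943466 = 6.5550582 × 10^7.
SE(Ŷ) = √(6.5550582 × 10^7) = 8096.3.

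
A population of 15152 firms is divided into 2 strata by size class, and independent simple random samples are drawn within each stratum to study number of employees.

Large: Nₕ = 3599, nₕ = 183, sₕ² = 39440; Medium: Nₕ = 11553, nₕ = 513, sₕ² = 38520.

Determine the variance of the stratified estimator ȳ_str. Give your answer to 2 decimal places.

53.26

Var(ȳ_str) = Σₕ Wₕ²(1 − fₕ)sₕ²/nₕ with Wₕ = Nₕ/N, N = 15152.
Large: Wₕ = 0.23752640; term = 0.23752640²·(1 − 0.05084746)·39440/183 = 11.541057.
Medium: Wₕ = 0.76247360; term = 0.76247360²·(1 − 0.04440405)·38520/513 = 41.715057.
Sum = 53.256114.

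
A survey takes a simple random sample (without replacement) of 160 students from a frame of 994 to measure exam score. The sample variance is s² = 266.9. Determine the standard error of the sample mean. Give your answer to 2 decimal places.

Under SRS without replacement, Var(ȳ) = (1 − f)·s²/n with f = n/N = 160/994 = 0.16096579.
Var(ȳ) = (1 − 0.16096579)·266.9/160 = 0.83903421·1.668125 = 1.3996139.
SE(ȳ) = √(1.3996139) = 1.18.

1.18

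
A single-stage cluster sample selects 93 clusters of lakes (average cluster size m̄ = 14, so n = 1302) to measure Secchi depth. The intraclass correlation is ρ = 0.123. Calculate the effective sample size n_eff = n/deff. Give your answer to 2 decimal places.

deff = 1 + (14 − 1)·0.123 = 1 + 1.599 = 2.599.
n_eff = 1302 / 2.599 = 500.96.

500.96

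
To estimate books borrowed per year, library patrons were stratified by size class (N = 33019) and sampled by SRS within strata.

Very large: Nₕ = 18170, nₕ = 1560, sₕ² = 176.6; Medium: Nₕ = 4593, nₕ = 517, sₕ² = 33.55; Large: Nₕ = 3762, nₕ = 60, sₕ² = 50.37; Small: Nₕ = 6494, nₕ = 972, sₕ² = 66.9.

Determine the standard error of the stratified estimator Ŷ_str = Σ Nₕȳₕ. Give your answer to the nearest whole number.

7038

Var(Ŷ_str) = Σₕ Nₕ²(1 − fₕ)sₕ²/nₕ.
Very large: 18170²·(1 − 1560/18170)·176.6/1560 = 3.4165727 × 10^7.
Medium: 4593²·(1 − 517/4593)·33.55/517 = 1.2148778 × 10^6.
Large: 3762²·(1 − 60/3762)·50.37/60 = 1.1691653 × 10^7.
Small: 6494²·(1 − 972/6494)·66.9/972 = 2.4681329 × 10^6.
Sum = 4.9540391 × 10^7.
SE = √(4.9540391 × 10^7) = 7038.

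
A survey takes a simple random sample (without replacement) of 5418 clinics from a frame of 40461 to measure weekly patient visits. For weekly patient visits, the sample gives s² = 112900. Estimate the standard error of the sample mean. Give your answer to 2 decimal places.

4.25

Under SRS without replacement, Var(ȳ) = (1 − f)·s²/n with f = n/N = 5418/40461 = 0.13390672.
Var(ȳ) = (1 − 0.13390672)·112900/5418 = 0.86609328·20.837948 = 18.047606.
SE(ȳ) = √(18.047606) = 4.25.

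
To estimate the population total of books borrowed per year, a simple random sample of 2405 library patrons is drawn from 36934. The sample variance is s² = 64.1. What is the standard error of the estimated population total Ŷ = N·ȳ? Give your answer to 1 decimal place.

Var(Ŷ) = N²·Var(ȳ) = N²·(1 − n/N)·s²/n.
f = 2405/36934 = 0.06511615; Var(ȳ) = 0.93488385·64.1/2405 = 0.024917278.
Var(Ŷ) = 36934² · 0.024917278 = 3.3990166 × 10^7.
SE(Ŷ) = √(3.3990166 × 10^7) = 5830.1.

5830.1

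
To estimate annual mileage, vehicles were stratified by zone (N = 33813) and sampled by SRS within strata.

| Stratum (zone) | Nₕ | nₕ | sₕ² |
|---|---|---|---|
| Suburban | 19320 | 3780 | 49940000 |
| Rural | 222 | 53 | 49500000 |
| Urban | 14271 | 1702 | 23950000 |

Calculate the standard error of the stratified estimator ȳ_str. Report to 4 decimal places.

75.5491

Var(ȳ_str) = Σₕ Wₕ²(1 − fₕ)sₕ²/nₕ with Wₕ = Nₕ/N, N = 33813.
Suburban: Wₕ = 0.57137787; term = 0.57137787²·(1 − 0.19565217)·49940000/3780 = 3469.3448.
Rural: Wₕ = 0.00656552; term = 0.00656552²·(1 − 0.23873874)·49500000/53 = 30.647962.
Urban: Wₕ = 0.42205661; term = 0.42205661²·(1 − 0.11926284)·23950000/1702 = 2207.6676.
Sum = 5707.6604.
SE = √(5707.6604) = 75.5491.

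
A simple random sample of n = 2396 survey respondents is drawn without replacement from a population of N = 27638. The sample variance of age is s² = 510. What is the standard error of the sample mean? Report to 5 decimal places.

0.44091

Under SRS without replacement, Var(ȳ) = (1 − f)·s²/n with f = n/N = 2396/27638 = 0.08669224.
Var(ȳ) = (1 − 0.08669224)·510/2396 = 0.91330776·0.21285476 = 0.1944019.
SE(ȳ) = √(0.1944019) = 0.44091.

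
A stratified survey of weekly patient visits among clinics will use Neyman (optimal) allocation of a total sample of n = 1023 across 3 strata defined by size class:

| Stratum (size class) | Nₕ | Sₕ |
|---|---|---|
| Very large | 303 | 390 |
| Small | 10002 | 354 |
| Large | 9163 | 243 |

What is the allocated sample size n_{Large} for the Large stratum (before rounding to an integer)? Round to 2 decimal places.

Neyman allocation: nₕ = n·NₕSₕ / Σⱼ NⱼSⱼ.
Σ NⱼSⱼ = 303·390 + 10002·354 + 9163·243 = 5.885487 × 10^6.
n_{Large} = 1023·9163·243 / (5.885487 × 10^6) = 387.02.

387.02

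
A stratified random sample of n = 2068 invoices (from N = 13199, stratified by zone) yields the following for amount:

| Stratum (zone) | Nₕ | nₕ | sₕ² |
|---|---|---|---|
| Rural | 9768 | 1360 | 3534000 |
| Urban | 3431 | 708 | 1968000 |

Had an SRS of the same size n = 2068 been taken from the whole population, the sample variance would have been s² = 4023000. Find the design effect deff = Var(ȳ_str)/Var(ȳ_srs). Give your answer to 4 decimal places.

0.8376

Var(ȳ_str) = Σ Wₕ²(1−fₕ)sₕ²/nₕ with Wₕ = Nₕ/13199:
  Rural: (9768/13199)²·(1−1360/9768)·3534000/1360 = 1225.0221
  Urban: (3431/13199)²·(1−708/3431)·1968000/708 = 149.06584
  → Var(ȳ_str) = 1374.0879.
Var(ȳ_srs) = (1 − 2068/13199)·4023000/2068 = 1640.562.
deff = 1374.0879 / 1640.562 = 0.8376.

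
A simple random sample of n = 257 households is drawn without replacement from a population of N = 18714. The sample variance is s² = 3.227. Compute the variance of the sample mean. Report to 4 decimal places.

0.0124

Under SRS without replacement, Var(ȳ) = (1 − f)·s²/n with f = n/N = 257/18714 = 0.01373303.
Var(ȳ) = (1 − 0.01373303)·3.227/257 = 0.98626697·0.01255642 = 0.012383982.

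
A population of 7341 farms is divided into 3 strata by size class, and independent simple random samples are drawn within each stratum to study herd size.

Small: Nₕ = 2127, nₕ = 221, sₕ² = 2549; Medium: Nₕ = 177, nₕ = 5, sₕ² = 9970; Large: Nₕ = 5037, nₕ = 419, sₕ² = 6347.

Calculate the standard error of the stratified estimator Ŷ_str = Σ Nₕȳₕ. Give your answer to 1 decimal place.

Var(Ŷ_str) = Σₕ Nₕ²(1 − fₕ)sₕ²/nₕ.
Small: 2127²·(1 − 221/2127)·2549/221 = 4.6759294 × 10^7.
Medium: 177²·(1 − 5/177)·9970/5 = 6.0705336 × 10^7.
Large: 5037²·(1 − 419/5037)·6347/419 = 3.5235493 × 10^8.
Sum = 4.5981956 × 10^8.
SE = √(4.5981956 × 10^8) = 21443.4.

21443.4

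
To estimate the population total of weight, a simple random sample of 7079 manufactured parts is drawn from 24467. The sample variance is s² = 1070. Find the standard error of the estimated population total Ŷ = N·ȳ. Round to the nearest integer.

Var(Ŷ) = N²·Var(ȳ) = N²·(1 − n/N)·s²/n.
f = 7079/24467 = 0.28932848; Var(ȳ) = 0.71067152·1070/7079 = 0.10741892.
Var(Ŷ) = 24467² · 0.10741892 = 6.4304627 × 10^7.
SE(Ŷ) = √(6.4304627 × 10^7) = 8019.

8019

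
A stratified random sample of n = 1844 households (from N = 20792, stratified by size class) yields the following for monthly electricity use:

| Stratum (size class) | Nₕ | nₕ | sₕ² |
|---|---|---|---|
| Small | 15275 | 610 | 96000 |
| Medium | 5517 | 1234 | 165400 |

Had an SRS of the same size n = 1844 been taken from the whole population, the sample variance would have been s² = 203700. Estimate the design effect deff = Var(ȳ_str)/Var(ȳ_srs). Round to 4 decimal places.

Var(ȳ_str) = Σ Wₕ²(1−fₕ)sₕ²/nₕ with Wₕ = Nₕ/20792:
  Small: (15275/20792)²·(1−610/15275)·96000/610 = 81.547782
  Medium: (5517/20792)²·(1−1234/5517)·165400/1234 = 7.3262017
  → Var(ȳ_str) = 88.873984.
Var(ȳ_srs) = (1 − 1844/20792)·203700/1844 = 100.66934.
deff = 88.873984 / 100.66934 = 0.8828.

0.8828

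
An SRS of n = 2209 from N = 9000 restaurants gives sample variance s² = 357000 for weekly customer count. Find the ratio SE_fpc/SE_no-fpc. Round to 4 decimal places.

0.8687

f = n/N = 2209/9000 = 0.24544444.
SE_no-fpc = √(s²/n) = 12.712655; SE_fpc = √((1−f)s²/n) = 11.042867.
Ratio = √(1−f) = 0.86865157.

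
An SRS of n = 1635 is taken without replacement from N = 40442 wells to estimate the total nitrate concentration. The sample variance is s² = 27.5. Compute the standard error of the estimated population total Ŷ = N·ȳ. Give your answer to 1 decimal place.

Var(Ŷ) = N²·Var(ȳ) = N²·(1 − n/N)·s²/n.
f = 1635/40442 = 0.04042827; Var(ȳ) = 0.95957173·27.5/1635 = 0.016139586.
Var(Ŷ) = 40442² · 0.016139586 = 2.6397186 × 10^7.
SE(Ŷ) = √(2.6397186 × 10^7) = 5137.8.

5137.8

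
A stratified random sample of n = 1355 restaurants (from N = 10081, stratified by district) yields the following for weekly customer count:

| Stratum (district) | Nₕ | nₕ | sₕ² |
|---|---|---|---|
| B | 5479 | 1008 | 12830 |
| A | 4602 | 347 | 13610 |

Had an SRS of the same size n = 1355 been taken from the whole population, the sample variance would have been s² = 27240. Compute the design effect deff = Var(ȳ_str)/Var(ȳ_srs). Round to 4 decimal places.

Var(ȳ_str) = Σ Wₕ²(1−fₕ)sₕ²/nₕ with Wₕ = Nₕ/10081:
  B: (5479/10081)²·(1−1008/5479)·12830/1008 = 3.0680672
  A: (4602/10081)²·(1−347/4602)·13610/347 = 7.5573163
  → Var(ȳ_str) = 10.625384.
Var(ȳ_srs) = (1 − 1355/10081)·27240/1355 = 17.401208.
deff = 10.625384 / 17.401208 = 0.6106.

0.6106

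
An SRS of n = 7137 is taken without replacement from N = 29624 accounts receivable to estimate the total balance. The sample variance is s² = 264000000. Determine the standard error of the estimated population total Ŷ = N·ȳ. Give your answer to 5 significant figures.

4.9640 × 10^6

Var(Ŷ) = N²·Var(ȳ) = N²·(1 − n/N)·s²/n.
f = 7137/29624 = 0.24091952; Var(ȳ) = 0.75908048·264000000/7137 = 28078.639.
Var(Ŷ) = 29624² · 28078.639 = 2.4641291 × 10^13.
SE(Ŷ) = √(2.4641291 × 10^13) = 4.9640 × 10^6.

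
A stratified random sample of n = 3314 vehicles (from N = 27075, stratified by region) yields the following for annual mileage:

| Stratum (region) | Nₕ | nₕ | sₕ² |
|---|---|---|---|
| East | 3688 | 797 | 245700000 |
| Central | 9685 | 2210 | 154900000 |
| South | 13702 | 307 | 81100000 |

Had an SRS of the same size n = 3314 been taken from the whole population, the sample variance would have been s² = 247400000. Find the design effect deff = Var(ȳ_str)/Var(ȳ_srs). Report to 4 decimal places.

1.1836

Var(ȳ_str) = Σ Wₕ²(1−fₕ)sₕ²/nₕ with Wₕ = Nₕ/27075:
  East: (3688/27075)²·(1−797/3688)·245700000/797 = 4483.8276
  Central: (9685/27075)²·(1−2210/9685)·154900000/2210 = 6922.023
  South: (13702/27075)²·(1−307/13702)·81100000/307 = 66141.224
  → Var(ȳ_str) = 77547.075.
Var(ȳ_srs) = (1 − 3314/27075)·247400000/3314 = 65515.407.
deff = 77547.075 / 65515.407 = 1.1836.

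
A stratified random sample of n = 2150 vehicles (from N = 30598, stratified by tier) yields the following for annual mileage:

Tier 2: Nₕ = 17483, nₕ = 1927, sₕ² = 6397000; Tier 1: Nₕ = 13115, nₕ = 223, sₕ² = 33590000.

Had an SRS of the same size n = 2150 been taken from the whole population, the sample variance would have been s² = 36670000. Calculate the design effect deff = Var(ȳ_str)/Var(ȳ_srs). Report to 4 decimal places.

Var(ȳ_str) = Σ Wₕ²(1−fₕ)sₕ²/nₕ with Wₕ = Nₕ/30598:
  Tier 2: (17483/30598)²·(1−1927/17483)·6397000/1927 = 964.32283
  Tier 1: (13115/30598)²·(1−223/13115)·33590000/223 = 27202.427
  → Var(ȳ_str) = 28166.75.
Var(ȳ_srs) = (1 − 2150/30598)·36670000/2150 = 15857.37.
deff = 28166.75 / 15857.37 = 1.7763.

1.7763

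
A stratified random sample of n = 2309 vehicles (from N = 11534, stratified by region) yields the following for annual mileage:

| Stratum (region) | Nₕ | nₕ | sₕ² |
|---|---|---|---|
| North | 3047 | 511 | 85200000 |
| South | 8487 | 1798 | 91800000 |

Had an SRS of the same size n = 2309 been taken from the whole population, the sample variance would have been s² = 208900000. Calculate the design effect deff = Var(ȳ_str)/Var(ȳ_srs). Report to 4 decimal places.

0.4349

Var(ȳ_str) = Σ Wₕ²(1−fₕ)sₕ²/nₕ with Wₕ = Nₕ/11534:
  North: (3047/11534)²·(1−511/3047)·85200000/511 = 9684.5736
  South: (8487/11534)²·(1−1798/8487)·91800000/1798 = 21787.555
  → Var(ȳ_str) = 31472.129.
Var(ȳ_srs) = (1 − 2309/11534)·208900000/2309 = 72360.396.
deff = 31472.129 / 72360.396 = 0.4349.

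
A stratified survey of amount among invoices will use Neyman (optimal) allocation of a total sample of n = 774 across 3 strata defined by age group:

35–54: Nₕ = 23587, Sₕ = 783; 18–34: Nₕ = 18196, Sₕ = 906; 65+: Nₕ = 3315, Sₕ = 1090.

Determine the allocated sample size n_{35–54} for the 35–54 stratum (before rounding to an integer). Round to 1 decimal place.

Neyman allocation: nₕ = n·NₕSₕ / Σⱼ NⱼSⱼ.
Σ NⱼSⱼ = 23587·783 + 18196·906 + 3315·1090 = 3.8567547 × 10^7.
n_{35–54} = 774·23587·783 / (3.8567547 × 10^7) = 370.6.

370.6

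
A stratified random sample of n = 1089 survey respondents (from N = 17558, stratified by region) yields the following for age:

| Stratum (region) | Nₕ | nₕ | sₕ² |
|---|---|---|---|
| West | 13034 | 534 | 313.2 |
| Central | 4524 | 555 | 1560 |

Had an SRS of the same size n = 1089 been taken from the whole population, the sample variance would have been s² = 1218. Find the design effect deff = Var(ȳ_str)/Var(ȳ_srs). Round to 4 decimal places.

0.4515

Var(ȳ_str) = Σ Wₕ²(1−fₕ)sₕ²/nₕ with Wₕ = Nₕ/17558:
  West: (13034/17558)²·(1−534/13034)·313.2/534 = 0.30996891
  Central: (4524/17558)²·(1−555/4524)·1560/555 = 0.16371377
  → Var(ȳ_str) = 0.47368268.
Var(ȳ_srs) = (1 − 1089/17558)·1218/1089 = 1.0490872.
deff = 0.47368268 / 1.0490872 = 0.4515.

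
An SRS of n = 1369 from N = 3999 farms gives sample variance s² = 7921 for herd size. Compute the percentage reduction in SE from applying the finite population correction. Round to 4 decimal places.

f = n/N = 1369/3999 = 0.34233558.
SE_no-fpc = √(s²/n) = 2.4054054; SE_fpc = √((1−f)s²/n) = 1.9506999.
Ratio = √(1−f) = 0.81096511. Reduction = 100·(1 − 0.81096511) = 18.9035%.

18.9035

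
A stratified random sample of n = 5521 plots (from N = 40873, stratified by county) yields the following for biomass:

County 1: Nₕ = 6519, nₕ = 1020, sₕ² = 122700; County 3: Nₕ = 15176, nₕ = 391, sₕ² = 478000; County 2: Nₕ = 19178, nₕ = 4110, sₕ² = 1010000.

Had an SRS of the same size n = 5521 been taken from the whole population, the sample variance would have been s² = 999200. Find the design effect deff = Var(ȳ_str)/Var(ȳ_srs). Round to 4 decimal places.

Var(ȳ_str) = Σ Wₕ²(1−fₕ)sₕ²/nₕ with Wₕ = Nₕ/40873:
  County 1: (6519/40873)²·(1−1020/6519)·122700/1020 = 2.5812856
  County 3: (15176/40873)²·(1−391/15176)·478000/391 = 164.1938
  County 2: (19178/40873)²·(1−4110/19178)·1010000/4110 = 42.507489
  → Var(ȳ_str) = 209.28257.
Var(ȳ_srs) = (1 − 5521/40873)·999200/5521 = 156.53525.
deff = 209.28257 / 156.53525 = 1.3370.

1.3370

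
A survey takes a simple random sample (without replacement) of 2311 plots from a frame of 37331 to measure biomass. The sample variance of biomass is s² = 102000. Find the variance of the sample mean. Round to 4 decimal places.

Under SRS without replacement, Var(ȳ) = (1 − f)·s²/n with f = n/N = 2311/37331 = 0.06190565.
Var(ȳ) = (1 − 0.06190565)·102000/2311 = 0.93809435·44.136737 = 41.404424.

41.4044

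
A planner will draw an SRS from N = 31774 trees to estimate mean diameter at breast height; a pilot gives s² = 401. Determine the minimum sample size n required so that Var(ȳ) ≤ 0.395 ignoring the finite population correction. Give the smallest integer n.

Without fpc, n₀ = s²/D = 401/0.395 = 1015.1899.
Rounding up, n = 1016.

1016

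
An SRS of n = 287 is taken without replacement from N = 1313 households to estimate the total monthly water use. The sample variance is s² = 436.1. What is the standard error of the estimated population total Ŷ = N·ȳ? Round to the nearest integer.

Var(Ŷ) = N²·Var(ȳ) = N²·(1 − n/N)·s²/n.
f = 287/1313 = 0.21858340; Var(ȳ) = 0.78141660·436.1/287 = 1.1873721.
Var(Ŷ) = 1313² · 1.1873721 = 2.0469927 × 10^6.
SE(Ŷ) = √(2.0469927 × 10^6) = 1431.

1431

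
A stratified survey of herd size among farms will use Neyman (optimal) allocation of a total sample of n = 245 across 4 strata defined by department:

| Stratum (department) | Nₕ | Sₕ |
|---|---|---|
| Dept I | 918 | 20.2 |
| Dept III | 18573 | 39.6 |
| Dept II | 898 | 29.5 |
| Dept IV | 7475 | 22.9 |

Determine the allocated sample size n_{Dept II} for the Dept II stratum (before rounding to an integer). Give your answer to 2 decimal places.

6.82

Neyman allocation: nₕ = n·NₕSₕ / Σⱼ NⱼSⱼ.
Σ NⱼSⱼ = 918·20.2 + 18573·39.6 + 898·29.5 + 7475·22.9 = 951702.9.
n_{Dept II} = 245·898·29.5 / 951702.9 = 6.82.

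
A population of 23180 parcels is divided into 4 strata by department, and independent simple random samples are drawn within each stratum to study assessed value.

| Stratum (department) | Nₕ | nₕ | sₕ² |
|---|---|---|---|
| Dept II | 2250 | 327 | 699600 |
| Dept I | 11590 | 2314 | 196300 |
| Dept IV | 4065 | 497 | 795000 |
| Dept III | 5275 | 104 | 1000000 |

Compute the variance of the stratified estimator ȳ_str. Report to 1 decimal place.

565.5

Var(ȳ_str) = Σₕ Wₕ²(1 − fₕ)sₕ²/nₕ with Wₕ = Nₕ/N, N = 23180.
Dept II: Wₕ = 0.09706644; term = 0.09706644²·(1 − 0.14533333)·699600/327 = 17.228084.
Dept I: Wₕ = 0.50000000; term = 0.50000000²·(1 − 0.19965487)·196300/2314 = 16.973612.
Dept IV: Wₕ = 0.17536670; term = 0.17536670²·(1 − 0.12226322)·795000/497 = 43.178671.
Dept III: Wₕ = 0.22756687; term = 0.22756687²·(1 − 0.01971564)·1000000/104 = 488.13146.
Sum = 565.51183.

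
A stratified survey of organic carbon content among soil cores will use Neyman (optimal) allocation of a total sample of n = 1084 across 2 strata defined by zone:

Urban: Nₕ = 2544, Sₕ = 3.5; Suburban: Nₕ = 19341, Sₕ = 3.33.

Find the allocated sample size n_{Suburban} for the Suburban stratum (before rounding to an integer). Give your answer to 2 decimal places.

Neyman allocation: nₕ = n·NₕSₕ / Σⱼ NⱼSⱼ.
Σ NⱼSⱼ = 2544·3.5 + 19341·3.33 = 73309.53.
n_{Suburban} = 1084·19341·3.33 / 73309.53 = 952.34.

952.34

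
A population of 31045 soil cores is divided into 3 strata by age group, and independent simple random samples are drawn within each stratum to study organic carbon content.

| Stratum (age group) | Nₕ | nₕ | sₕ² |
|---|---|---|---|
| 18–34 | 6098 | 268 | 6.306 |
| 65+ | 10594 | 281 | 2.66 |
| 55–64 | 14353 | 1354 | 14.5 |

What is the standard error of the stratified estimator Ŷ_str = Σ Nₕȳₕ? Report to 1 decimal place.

1966.9

Var(Ŷ_str) = Σₕ Nₕ²(1 − fₕ)sₕ²/nₕ.
18–34: 6098²·(1 − 268/6098)·6.306/268 = 836517.72.
65+: 10594²·(1 − 281/10594)·2.66/281 = 1.0342376 × 10^6.
55–64: 14353²·(1 − 1354/14353)·14.5/1354 = 1.9980298 × 10^6.
Sum = 3.8687851 × 10^6.
SE = √(3.8687851 × 10^6) = 1966.9.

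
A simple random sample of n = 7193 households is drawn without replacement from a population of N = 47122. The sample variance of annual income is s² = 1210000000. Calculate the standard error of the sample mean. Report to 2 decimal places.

Under SRS without replacement, Var(ȳ) = (1 − f)·s²/n with f = n/N = 7193/47122 = 0.15264632.
Var(ȳ) = (1 − 0.15264632)·1210000000/7193 = 0.84735368·168219.1 = 142541.07.
SE(ȳ) = √(142541.07) = 377.55.

377.55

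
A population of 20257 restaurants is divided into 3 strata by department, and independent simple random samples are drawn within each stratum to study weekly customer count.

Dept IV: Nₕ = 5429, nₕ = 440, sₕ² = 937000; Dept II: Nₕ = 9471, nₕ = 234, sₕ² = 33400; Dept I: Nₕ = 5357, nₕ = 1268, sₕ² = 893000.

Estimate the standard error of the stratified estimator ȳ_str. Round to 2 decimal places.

Var(ȳ_str) = Σₕ Wₕ²(1 − fₕ)sₕ²/nₕ with Wₕ = Nₕ/N, N = 20257.
Dept IV: Wₕ = 0.26800612; term = 0.26800612²·(1 − 0.08104623)·937000/440 = 140.56267.
Dept II: Wₕ = 0.46754208; term = 0.46754208²·(1 − 0.02470700)·33400/234 = 30.430363.
Dept I: Wₕ = 0.26445179; term = 0.26445179²·(1 − 0.23669965)·893000/1268 = 37.594188.
Sum = 208.58722.
SE = √(208.58722) = 14.44.

14.44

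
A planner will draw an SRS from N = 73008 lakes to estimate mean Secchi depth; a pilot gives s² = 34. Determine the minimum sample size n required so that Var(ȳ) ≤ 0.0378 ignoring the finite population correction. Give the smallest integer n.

Without fpc, n₀ = s²/D = 34/0.0378 = 899.4709.
Rounding up, n = 900.

900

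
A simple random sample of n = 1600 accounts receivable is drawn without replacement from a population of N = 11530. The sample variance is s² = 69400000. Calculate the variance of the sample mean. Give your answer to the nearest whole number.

Under SRS without replacement, Var(ȳ) = (1 − f)·s²/n with f = n/N = 1600/11530 = 0.13876843.
Var(ȳ) = (1 − 0.13876843)·69400000/1600 = 0.86123157·43375 = 37355.919.

37356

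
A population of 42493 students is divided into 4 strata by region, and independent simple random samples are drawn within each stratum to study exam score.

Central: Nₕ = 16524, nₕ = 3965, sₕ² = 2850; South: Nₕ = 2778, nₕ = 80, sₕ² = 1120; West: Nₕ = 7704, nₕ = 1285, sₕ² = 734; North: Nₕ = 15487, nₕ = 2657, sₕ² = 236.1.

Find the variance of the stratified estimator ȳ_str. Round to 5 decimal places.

0.16615

Var(ȳ_str) = Σₕ Wₕ²(1 − fₕ)sₕ²/nₕ with Wₕ = Nₕ/N, N = 42493.
Central: Wₕ = 0.38886405; term = 0.38886405²·(1 − 0.23995401)·2850/3965 = 0.082610857.
South: Wₕ = 0.06537547; term = 0.06537547²·(1 − 0.02879770)·1120/80 = 0.058112216.
West: Wₕ = 0.18130045; term = 0.18130045²·(1 − 0.16679647)·734/1285 = 0.015643783.
North: Wₕ = 0.36446003; term = 0.36446003²·(1 − 0.17156325)·236.1/2657 = 0.0097783055.
Sum = 0.16614516.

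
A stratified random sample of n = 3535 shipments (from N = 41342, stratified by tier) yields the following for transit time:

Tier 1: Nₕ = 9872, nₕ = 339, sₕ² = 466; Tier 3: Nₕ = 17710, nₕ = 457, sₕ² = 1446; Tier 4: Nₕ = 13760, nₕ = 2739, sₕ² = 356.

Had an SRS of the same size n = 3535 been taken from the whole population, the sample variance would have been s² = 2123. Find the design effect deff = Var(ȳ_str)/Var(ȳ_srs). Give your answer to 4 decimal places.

Var(ȳ_str) = Σ Wₕ²(1−fₕ)sₕ²/nₕ with Wₕ = Nₕ/41342:
  Tier 1: (9872/41342)²·(1−339/9872)·466/339 = 0.075689911
  Tier 3: (17710/41342)²·(1−457/17710)·1446/457 = 0.56565589
  Tier 4: (13760/41342)²·(1−2739/13760)·356/2739 = 0.01153226
  → Var(ȳ_str) = 0.65287806.
Var(ȳ_srs) = (1 − 3535/41342)·2123/3535 = 0.54921364.
deff = 0.65287806 / 0.54921364 = 1.1888.

1.1888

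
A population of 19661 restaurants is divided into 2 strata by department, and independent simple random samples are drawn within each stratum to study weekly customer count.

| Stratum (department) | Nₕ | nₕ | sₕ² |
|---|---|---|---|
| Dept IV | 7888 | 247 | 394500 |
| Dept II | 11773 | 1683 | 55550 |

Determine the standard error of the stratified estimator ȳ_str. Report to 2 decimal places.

Var(ȳ_str) = Σₕ Wₕ²(1 − fₕ)sₕ²/nₕ with Wₕ = Nₕ/N, N = 19661.
Dept IV: Wₕ = 0.40120035; term = 0.40120035²·(1 − 0.03131339)·394500/247 = 249.03245.
Dept II: Wₕ = 0.59879965; term = 0.59879965²·(1 − 0.14295422)·55550/1683 = 10.143015.
Sum = 259.17547.
SE = √(259.17547) = 16.10.

16.10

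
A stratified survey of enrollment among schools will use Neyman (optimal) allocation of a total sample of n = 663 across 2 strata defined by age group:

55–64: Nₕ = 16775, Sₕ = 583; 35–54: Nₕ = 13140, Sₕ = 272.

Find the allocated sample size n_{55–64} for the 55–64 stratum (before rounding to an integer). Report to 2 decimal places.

Neyman allocation: nₕ = n·NₕSₕ / Σⱼ NⱼSⱼ.
Σ NⱼSⱼ = 16775·583 + 13140·272 = 1.3353905 × 10^7.
n_{55–64} = 663·16775·583 / (1.3353905 × 10^7) = 485.55.

485.55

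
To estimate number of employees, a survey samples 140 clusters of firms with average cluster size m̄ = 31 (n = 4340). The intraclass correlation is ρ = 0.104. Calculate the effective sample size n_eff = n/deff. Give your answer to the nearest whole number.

deff = 1 + (31 − 1)·0.104 = 1 + 3.12 = 4.12.
n_eff = 4340 / 4.12 = 1053.

1053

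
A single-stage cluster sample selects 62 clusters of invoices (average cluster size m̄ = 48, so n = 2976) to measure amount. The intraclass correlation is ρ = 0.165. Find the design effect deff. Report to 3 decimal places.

8.755

deff = 1 + (48 − 1)·0.165 = 1 + 7.755 = 8.755.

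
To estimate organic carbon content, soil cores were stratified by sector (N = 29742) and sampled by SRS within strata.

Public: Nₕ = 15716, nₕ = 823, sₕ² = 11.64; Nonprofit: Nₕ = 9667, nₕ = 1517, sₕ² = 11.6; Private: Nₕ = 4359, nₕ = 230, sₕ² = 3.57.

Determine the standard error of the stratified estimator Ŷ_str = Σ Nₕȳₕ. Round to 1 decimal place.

Var(Ŷ_str) = Σₕ Nₕ²(1 − fₕ)sₕ²/nₕ.
Public: 15716²·(1 − 823/15716)·11.64/823 = 3.3103762 × 10^6.
Nonprofit: 9667²·(1 − 1517/9667)·11.6/1517 = 602451.01.
Private: 4359²·(1 − 230/4359)·3.57/230 = 279365.09.
Sum = 4.1921923 × 10^6.
SE = √(4.1921923 × 10^6) = 2047.5.

2047.5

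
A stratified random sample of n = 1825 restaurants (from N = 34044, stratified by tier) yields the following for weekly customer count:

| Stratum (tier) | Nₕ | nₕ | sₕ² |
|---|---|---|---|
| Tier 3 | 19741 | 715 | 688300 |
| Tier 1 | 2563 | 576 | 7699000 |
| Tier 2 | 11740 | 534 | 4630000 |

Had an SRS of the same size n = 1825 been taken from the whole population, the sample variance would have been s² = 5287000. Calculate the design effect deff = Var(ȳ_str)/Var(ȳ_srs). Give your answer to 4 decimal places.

0.4942

Var(ȳ_str) = Σ Wₕ²(1−fₕ)sₕ²/nₕ with Wₕ = Nₕ/34044:
  Tier 3: (19741/34044)²·(1−715/19741)·688300/715 = 311.96596
  Tier 1: (2563/34044)²·(1−576/2563)·7699000/576 = 58.732319
  Tier 2: (11740/34044)²·(1−534/11740)·4630000/534 = 984.18623
  → Var(ȳ_str) = 1354.8845.
Var(ȳ_srs) = (1 − 1825/34044)·5287000/1825 = 2741.6873.
deff = 1354.8845 / 2741.6873 = 0.4942.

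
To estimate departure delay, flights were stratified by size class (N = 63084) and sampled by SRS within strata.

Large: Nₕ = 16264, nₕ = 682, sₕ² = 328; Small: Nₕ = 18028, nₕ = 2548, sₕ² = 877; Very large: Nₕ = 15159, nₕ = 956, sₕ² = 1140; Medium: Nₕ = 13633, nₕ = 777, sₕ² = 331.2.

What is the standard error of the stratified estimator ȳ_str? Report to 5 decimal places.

0.37155

Var(ȳ_str) = Σₕ Wₕ²(1 − fₕ)sₕ²/nₕ with Wₕ = Nₕ/N, N = 63084.
Large: Wₕ = 0.25781498; term = 0.25781498²·(1 − 0.04193310)·328/682 = 0.030626798.
Small: Wₕ = 0.28577769; term = 0.28577769²·(1 − 0.14133570)·877/2548 = 0.02413683.
Very large: Wₕ = 0.24029865; term = 0.24029865²·(1 − 0.06306485)·1140/956 = 0.06451477.
Medium: Wₕ = 0.21610868; term = 0.21610868²·(1 − 0.05699406)·331.2/777 = 0.018772761.
Sum = 0.13805116.
SE = √(0.13805116) = 0.37155.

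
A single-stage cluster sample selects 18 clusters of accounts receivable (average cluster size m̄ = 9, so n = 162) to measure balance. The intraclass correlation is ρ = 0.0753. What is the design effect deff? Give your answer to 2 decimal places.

1.60

deff = 1 + (9 − 1)·0.0753 = 1 + 0.6024 = 1.6024.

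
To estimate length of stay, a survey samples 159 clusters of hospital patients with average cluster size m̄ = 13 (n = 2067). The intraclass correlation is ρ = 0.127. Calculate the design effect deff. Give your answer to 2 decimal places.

2.52

deff = 1 + (13 − 1)·0.127 = 1 + 1.524 = 2.524.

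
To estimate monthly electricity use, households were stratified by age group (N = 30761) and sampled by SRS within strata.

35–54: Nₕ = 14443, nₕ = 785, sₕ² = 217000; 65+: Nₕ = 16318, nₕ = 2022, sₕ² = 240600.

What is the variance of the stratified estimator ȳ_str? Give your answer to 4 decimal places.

Var(ȳ_str) = Σₕ Wₕ²(1 − fₕ)sₕ²/nₕ with Wₕ = Nₕ/N, N = 30761.
35–54: Wₕ = 0.46952310; term = 0.46952310²·(1 − 0.05435159)·217000/785 = 57.62802.
65+: Wₕ = 0.53047690; term = 0.53047690²·(1 − 0.12391224)·240600/2022 = 29.335604.
Sum = 86.963624.

86.9636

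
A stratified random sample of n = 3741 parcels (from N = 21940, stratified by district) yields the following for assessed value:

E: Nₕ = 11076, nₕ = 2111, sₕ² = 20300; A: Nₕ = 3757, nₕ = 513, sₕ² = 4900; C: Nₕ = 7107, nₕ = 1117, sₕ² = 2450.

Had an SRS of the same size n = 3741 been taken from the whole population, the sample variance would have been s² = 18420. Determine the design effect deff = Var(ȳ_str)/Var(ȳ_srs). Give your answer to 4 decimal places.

0.5924

Var(ȳ_str) = Σ Wₕ²(1−fₕ)sₕ²/nₕ with Wₕ = Nₕ/21940:
  E: (11076/21940)²·(1−2111/11076)·20300/2111 = 1.9836626
  A: (3757/21940)²·(1−513/3757)·4900/513 = 0.24183965
  C: (7107/21940)²·(1−1117/7107)·2450/1117 = 0.19397815
  → Var(ȳ_str) = 2.4194804.
Var(ȳ_srs) = (1 − 3741/21940)·18420/3741 = 4.0842547.
deff = 2.4194804 / 4.0842547 = 0.5924.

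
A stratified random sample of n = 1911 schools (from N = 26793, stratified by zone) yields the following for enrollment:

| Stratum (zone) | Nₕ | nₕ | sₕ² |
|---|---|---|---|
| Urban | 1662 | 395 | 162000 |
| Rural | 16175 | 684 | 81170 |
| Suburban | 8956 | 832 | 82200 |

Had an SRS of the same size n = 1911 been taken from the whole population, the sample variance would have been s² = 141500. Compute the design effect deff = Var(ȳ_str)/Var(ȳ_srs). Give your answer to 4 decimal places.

0.7655

Var(ȳ_str) = Σ Wₕ²(1−fₕ)sₕ²/nₕ with Wₕ = Nₕ/26793:
  Urban: (1662/26793)²·(1−395/1662)·162000/395 = 1.2030477
  Rural: (16175/26793)²·(1−684/16175)·81170/684 = 41.420992
  Suburban: (8956/26793)²·(1−832/8956)·82200/832 = 10.01359
  → Var(ȳ_str) = 52.63763.
Var(ȳ_srs) = (1 − 1911/26793)·141500/1911 = 68.763772.
deff = 52.63763 / 68.763772 = 0.7655.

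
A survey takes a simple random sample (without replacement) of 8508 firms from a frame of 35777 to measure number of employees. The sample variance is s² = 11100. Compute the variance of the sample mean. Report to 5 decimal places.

Under SRS without replacement, Var(ȳ) = (1 − f)·s²/n with f = n/N = 8508/35777 = 0.23780641.
Var(ȳ) = (1 − 0.23780641)·11100/8508 = 0.76219359·1.3046544 = 0.99439925.

0.99440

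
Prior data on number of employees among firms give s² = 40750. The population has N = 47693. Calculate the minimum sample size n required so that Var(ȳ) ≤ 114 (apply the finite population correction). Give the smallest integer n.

355

Without fpc, n₀ = s²/D = 40750/114 = 357.4561.
With fpc, (1 − n/N)·s²/n ≤ D requires n ≥ n₀/(1 + n₀/N) = 357.4561/(1 + 357.4561/47693) = 354.7969.
Rounding up, n = 355.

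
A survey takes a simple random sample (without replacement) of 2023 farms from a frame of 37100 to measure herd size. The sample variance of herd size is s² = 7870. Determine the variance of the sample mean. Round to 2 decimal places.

3.68

Under SRS without replacement, Var(ȳ) = (1 − f)·s²/n with f = n/N = 2023/37100 = 0.05452830.
Var(ȳ) = (1 − 0.05452830)·7870/2023 = 0.94547170·3.890262 = 3.6781326.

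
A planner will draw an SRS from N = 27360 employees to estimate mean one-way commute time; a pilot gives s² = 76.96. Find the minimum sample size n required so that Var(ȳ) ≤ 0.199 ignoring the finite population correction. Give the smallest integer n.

387

Without fpc, n₀ = s²/D = 76.96/0.199 = 386.7337.
Rounding up, n = 387.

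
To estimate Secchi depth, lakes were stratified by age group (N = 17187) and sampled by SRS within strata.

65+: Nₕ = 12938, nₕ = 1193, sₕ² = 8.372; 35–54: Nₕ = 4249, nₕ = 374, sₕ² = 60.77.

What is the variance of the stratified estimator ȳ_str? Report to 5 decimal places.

Var(ȳ_str) = Σₕ Wₕ²(1 − fₕ)sₕ²/nₕ with Wₕ = Nₕ/N, N = 17187.
65+: Wₕ = 0.75277826; term = 0.75277826²·(1 − 0.09220900)·8.372/1193 = 0.0036100132.
35–54: Wₕ = 0.24722174; term = 0.24722174²·(1 − 0.08802071)·60.77/374 = 0.0090568238.
Sum = 0.012666837.

0.01267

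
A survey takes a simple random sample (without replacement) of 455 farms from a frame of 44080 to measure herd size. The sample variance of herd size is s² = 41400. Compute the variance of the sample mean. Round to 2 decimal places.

90.05

Under SRS without replacement, Var(ȳ) = (1 − f)·s²/n with f = n/N = 455/44080 = 0.01032214.
Var(ȳ) = (1 − 0.01032214)·41400/455 = 0.98967786·90.989011 = 90.04981.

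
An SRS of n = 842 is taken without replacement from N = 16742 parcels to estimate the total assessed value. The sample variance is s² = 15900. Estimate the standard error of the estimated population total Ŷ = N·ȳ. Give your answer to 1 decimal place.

Var(Ŷ) = N²·Var(ȳ) = N²·(1 − n/N)·s²/n.
f = 842/16742 = 0.05029268; Var(ȳ) = 0.94970732·15900/842 = 17.933903.
Var(Ŷ) = 16742² · 17.933903 = 5.0267755 × 10^9.
SE(Ŷ) = √(5.0267755 × 10^9) = 70899.8.

70899.8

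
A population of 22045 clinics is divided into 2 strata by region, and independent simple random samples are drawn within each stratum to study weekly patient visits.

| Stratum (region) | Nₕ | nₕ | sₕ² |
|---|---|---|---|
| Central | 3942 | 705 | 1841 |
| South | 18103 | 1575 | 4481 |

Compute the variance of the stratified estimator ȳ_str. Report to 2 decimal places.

Var(ȳ_str) = Σₕ Wₕ²(1 − fₕ)sₕ²/nₕ with Wₕ = Nₕ/N, N = 22045.
Central: Wₕ = 0.17881606; term = 0.17881606²·(1 − 0.17884323)·1841/705 = 0.068565206.
South: Wₕ = 0.82118394; term = 0.82118394²·(1 − 0.08700215)·4481/1575 = 1.7516407.
Sum = 1.8202059.

1.82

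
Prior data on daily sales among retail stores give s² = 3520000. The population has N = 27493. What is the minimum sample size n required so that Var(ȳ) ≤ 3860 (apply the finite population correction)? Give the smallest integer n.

883

Without fpc, n₀ = s²/D = 3520000/3860 = 911.9171.
With fpc, (1 − n/N)·s²/n ≤ D requires n ≥ n₀/(1 + n₀/N) = 911.9171/(1 + 911.9171/27493) = 882.6407.
Rounding up, n = 883.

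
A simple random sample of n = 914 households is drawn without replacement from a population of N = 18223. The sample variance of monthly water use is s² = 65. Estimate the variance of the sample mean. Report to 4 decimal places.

Under SRS without replacement, Var(ȳ) = (1 − f)·s²/n with f = n/N = 914/18223 = 0.05015640.
Var(ȳ) = (1 − 0.05015640)·65/914 = 0.94984360·0.071115974 = 0.067549053.

0.0675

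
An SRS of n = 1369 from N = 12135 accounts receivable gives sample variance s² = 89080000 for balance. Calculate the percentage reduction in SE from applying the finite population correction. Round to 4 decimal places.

f = n/N = 1369/12135 = 0.11281417.
SE_no-fpc = √(s²/n) = 255.08703; SE_fpc = √((1−f)s²/n) = 240.26786.
Ratio = √(1−f) = 0.94190542. Reduction = 100·(1 − 0.94190542) = 5.8095%.

5.8095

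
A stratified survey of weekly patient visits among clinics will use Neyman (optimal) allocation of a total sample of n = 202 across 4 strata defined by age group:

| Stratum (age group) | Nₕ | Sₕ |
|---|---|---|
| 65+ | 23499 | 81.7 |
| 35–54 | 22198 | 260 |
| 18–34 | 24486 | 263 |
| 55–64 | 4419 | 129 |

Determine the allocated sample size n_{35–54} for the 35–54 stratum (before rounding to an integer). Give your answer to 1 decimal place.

Neyman allocation: nₕ = n·NₕSₕ / Σⱼ NⱼSⱼ.
Σ NⱼSⱼ = 23499·81.7 + 22198·260 + 24486·263 + 4419·129 = 1.4701217 × 10^7.
n_{35–54} = 202·22198·260 / (1.4701217 × 10^7) = 79.3.

79.3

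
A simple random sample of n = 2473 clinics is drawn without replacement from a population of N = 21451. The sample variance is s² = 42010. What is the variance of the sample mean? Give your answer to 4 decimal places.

Under SRS without replacement, Var(ȳ) = (1 − f)·s²/n with f = n/N = 2473/21451 = 0.11528600.
Var(ȳ) = (1 − 0.11528600)·42010/2473 = 0.88471400·16.987465 = 15.029048.

15.0290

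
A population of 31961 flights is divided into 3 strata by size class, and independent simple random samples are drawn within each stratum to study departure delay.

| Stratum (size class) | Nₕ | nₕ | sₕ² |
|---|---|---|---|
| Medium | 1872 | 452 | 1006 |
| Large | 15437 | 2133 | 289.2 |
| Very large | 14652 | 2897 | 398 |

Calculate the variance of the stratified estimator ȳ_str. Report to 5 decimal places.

0.05621

Var(ȳ_str) = Σₕ Wₕ²(1 − fₕ)sₕ²/nₕ with Wₕ = Nₕ/N, N = 31961.
Medium: Wₕ = 0.05857138; term = 0.05857138²·(1 − 0.24145299)·1006/452 = 0.0057917928.
Large: Wₕ = 0.48299490; term = 0.48299490²·(1 − 0.13817452)·289.2/2133 = 0.027259121.
Very large: Wₕ = 0.45843372; term = 0.45843372²·(1 − 0.19772045)·398/2897 = 0.023163992.
Sum = 0.056214906.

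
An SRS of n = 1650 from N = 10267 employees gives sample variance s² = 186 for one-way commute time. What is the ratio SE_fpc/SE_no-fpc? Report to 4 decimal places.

f = n/N = 1650/10267 = 0.16070907.
SE_no-fpc = √(s²/n) = 0.33574882; SE_fpc = √((1−f)s²/n) = 0.30758898.
Ratio = √(1−f) = 0.91612823.

0.9161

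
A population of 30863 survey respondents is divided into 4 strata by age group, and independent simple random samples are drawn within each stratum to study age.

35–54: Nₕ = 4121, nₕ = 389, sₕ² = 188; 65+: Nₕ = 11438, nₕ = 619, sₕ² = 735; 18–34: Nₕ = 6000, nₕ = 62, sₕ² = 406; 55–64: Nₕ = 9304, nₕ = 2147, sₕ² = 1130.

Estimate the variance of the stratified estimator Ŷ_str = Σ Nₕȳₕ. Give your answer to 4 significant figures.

4.227 × 10^8

Var(Ŷ_str) = Σₕ Nₕ²(1 − fₕ)sₕ²/nₕ.
35–54: 4121²·(1 − 389/4121)·188/389 = 7.4328009 × 10^6.
65+: 11438²·(1 − 619/11438)·735/619 = 1.4693793 × 10^8.
18–34: 6000²·(1 − 62/6000)·406/62 = 2.3330594 × 10^8.
55–64: 9304²·(1 − 2147/9304)·1130/2147 = 3.5046699 × 10^7.
Sum = 4.2272337 × 10^8.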